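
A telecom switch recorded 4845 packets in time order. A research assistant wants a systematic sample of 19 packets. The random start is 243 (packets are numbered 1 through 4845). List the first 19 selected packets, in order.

243, 498, 753, 1008, 1263, 1518, 1773, 2028, 2283, 2538, 2793, 3048, 3303, 3558, 3813, 4068, 4323, 4578, 4833

k = N/n = 4845/19 = 255
packet 1: 243
packet 2: 243 + 255 = 498
packet 3: 498 + 255 = 753
packet 4: 753 + 255 = 1008
packet 5: 1008 + 255 = 1263
packet 6: 1263 + 255 = 1518
packet 7: 1518 + 255 = 1773
packet 8: 1773 + 255 = 2028
packet 9: 2028 + 255 = 2283
packet 10: 2283 + 255 = 2538
packet 11: 2538 + 255 = 2793
packet 12: 2793 + 255 = 3048
packet 13: 3048 + 255 = 3303
packet 14: 3303 + 255 = 3558
packet 15: 3558 + 255 = 3813
packet 16: 3813 + 255 = 4068
packet 17: 4068 + 255 = 4323
packet 18: 4323 + 255 = 4578
packet 19: 4578 + 255 = 4833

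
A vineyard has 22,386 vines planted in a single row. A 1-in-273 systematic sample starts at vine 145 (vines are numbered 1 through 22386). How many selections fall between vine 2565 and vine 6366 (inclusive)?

14

k = 273
First selection ≥ 2565: 145 + ⌈(2565−145)/273⌉·273 = 145 + 9×273 = 2602
Last selection ≤ 6366: 145 + ⌊(6366−145)/273⌋·273 = 145 + 22×273 = 6151
Count = 22 − 9 + 1 = 14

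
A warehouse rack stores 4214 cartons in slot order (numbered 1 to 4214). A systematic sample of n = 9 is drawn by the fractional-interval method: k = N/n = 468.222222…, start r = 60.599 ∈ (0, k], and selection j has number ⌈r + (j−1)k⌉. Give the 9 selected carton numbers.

61, 529, 998, 1466, 1934, 2402, 2870, 3339, 3807

j=1: r + 0k = 60.599 → ⌈·⌉ = 61
j=2: r + 1k = 528.821222… → ⌈·⌉ = 529
j=3: r + 2k = 997.043444… → ⌈·⌉ = 998
j=4: r + 3k = 1465.265666… → ⌈·⌉ = 1466
j=5: r + 4k = 1933.487888… → ⌈·⌉ = 1934
j=6: r + 5k = 2401.710111… → ⌈·⌉ = 2402
j=7: r + 6k = 2869.932333… → ⌈·⌉ = 2870
j=8: r + 7k = 3338.154555… → ⌈·⌉ = 3339
j=9: r + 8k = 3806.376777… → ⌈·⌉ = 3807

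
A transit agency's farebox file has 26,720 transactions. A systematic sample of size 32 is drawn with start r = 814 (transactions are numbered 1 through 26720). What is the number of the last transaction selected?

26699

k = 26720/32 = 835
32nd selection = r + (32−1)·k = 814 + 31×835 = 814 + 25885 = 26699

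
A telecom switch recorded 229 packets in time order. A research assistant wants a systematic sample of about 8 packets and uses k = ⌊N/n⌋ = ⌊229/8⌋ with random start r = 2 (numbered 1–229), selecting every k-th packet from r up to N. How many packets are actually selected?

9

k = ⌊229/8⌋ = 28
Achieved size = ⌊(229 − 2)/28⌋ + 1 = ⌊227/28⌋ + 1 = 8 + 1 = 9
(last selection: 2 + 8×28 = 226 ≤ 229; next would be 254 > 229)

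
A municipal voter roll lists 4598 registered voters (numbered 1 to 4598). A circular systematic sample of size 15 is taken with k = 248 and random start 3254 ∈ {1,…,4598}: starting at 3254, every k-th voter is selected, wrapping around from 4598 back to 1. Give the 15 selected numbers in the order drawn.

Selection 1: 3254
Selection 2: 3254 + 248 = 3502
Selection 3: 3502 + 248 = 3750
Selection 4: 3750 + 248 = 3998
Selection 5: 3998 + 248 = 4246
Selection 6: 4246 + 248 = 4494
Selection 7: 4494 + 248 = 4742 → 4742 − 4598 = 144
Selection 8: 144 + 248 = 392
Selection 9: 392 + 248 = 640
Selection 10: 640 + 248 = 888
Selection 11: 888 + 248 = 1136
Selection 12: 1136 + 248 = 1384
Selection 13: 1384 + 248 = 1632
Selection 14: 1632 + 248 = 1880
Selection 15: 1880 + 248 = 2128

3254, 3502, 3750, 3998, 4246, 4494, 144, 392, 640, 888, 1136, 1384, 1632, 1880, 2128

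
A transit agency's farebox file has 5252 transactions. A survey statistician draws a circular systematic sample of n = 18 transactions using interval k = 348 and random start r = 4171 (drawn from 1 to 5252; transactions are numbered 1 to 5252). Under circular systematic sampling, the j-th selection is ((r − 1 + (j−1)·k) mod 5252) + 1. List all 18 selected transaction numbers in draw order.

Selection 1: 4171
Selection 2: 4171 + 348 = 4519
Selection 3: 4519 + 348 = 4867
Selection 4: 4867 + 348 = 5215
Selection 5: 5215 + 348 = 5563 → 5563 − 5252 = 311
Selection 6: 311 + 348 = 659
Selection 7: 659 + 348 = 1007
Selection 8: 1007 + 348 = 1355
Selection 9: 1355 + 348 = 1703
Selection 10: 1703 + 348 = 2051
Selection 11: 2051 + 348 = 2399
Selection 12: 2399 + 348 = 2747
Selection 13: 2747 + 348 = 3095
Selection 14: 3095 + 348 = 3443
Selection 15: 3443 + 348 = 3791
Selection 16: 3791 + 348 = 4139
Selection 17: 4139 + 348 = 4487
Selection 18: 4487 + 348 = 4835

4171, 4519, 4867, 5215, 311, 659, 1007, 1355, 1703, 2051, 2399, 2747, 3095, 3443, 3791, 4139, 4487, 4835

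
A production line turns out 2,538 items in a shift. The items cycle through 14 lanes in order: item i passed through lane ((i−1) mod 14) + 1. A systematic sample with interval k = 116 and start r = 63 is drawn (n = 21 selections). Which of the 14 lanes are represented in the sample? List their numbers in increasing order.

Consecutive selections differ by k = 116, so their lane numbers differ by 116 mod 14 = 4.
gcd(116, 14) = 2, so the sample visits 14/2 = 7 distinct residues mod 14.
Start 63 is lane 7; the lanes hit are 1, 3, 5, 7, 9, 11, 13.

1, 3, 5, 7, 9, 11, 13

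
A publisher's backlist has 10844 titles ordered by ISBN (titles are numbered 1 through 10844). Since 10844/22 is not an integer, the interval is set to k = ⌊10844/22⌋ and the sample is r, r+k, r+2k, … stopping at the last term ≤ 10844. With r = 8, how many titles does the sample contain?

23

k = ⌊10844/22⌋ = 492
Achieved size = ⌊(10844 − 8)/492⌋ + 1 = ⌊10836/492⌋ + 1 = 22 + 1 = 23
(last selection: 8 + 22×492 = 10832 ≤ 10844; next would be 11324 > 10844)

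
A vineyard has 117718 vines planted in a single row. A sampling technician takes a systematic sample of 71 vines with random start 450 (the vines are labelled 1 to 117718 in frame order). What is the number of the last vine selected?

116510

k = 117718/71 = 1658
71st selection = r + (71−1)·k = 450 + 70×1658 = 450 + 116060 = 116510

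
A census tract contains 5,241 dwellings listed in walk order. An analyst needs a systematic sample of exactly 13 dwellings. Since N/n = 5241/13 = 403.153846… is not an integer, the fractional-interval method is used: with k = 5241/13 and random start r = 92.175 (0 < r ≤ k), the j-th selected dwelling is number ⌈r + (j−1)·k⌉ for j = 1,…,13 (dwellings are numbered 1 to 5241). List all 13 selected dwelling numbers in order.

j=1: r + 0k = 92.175 → ⌈·⌉ = 93
j=2: r + 1k = 495.328846… → ⌈·⌉ = 496
j=3: r + 2k = 898.482692… → ⌈·⌉ = 899
j=4: r + 3k = 1301.636538… → ⌈·⌉ = 1302
j=5: r + 4k = 1704.790384… → ⌈·⌉ = 1705
j=6: r + 5k = 2107.944230… → ⌈·⌉ = 2108
j=7: r + 6k = 2511.098076… → ⌈·⌉ = 2512
j=8: r + 7k = 2914.251923… → ⌈·⌉ = 2915
j=9: r + 8k = 3317.405769… → ⌈·⌉ = 3318
j=10: r + 9k = 3720.559615… → ⌈·⌉ = 3721
j=11: r + 10k = 4123.713461… → ⌈·⌉ = 4124
j=12: r + 11k = 4526.867307… → ⌈·⌉ = 4527
j=13: r + 12k = 4930.021153… → ⌈·⌉ = 4931

93, 496, 899, 1302, 1705, 2108, 2512, 2915, 3318, 3721, 4124, 4527, 4931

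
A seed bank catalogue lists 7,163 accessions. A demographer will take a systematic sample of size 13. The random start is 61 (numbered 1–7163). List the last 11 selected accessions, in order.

1163, 1714, 2265, 2816, 3367, 3918, 4469, 5020, 5571, 6122, 6673

k = N/n = 7163/13 = 551
3rd selection = 61 + 2×551 = 1163
4th: 1163 + 551 = 1714
5th: 1714 + 551 = 2265
6th: 2265 + 551 = 2816
7th: 2816 + 551 = 3367
8th: 3367 + 551 = 3918
9th: 3918 + 551 = 4469
10th: 4469 + 551 = 5020
11th: 5020 + 551 = 5571
12th: 5571 + 551 = 6122
13th: 6122 + 551 = 6673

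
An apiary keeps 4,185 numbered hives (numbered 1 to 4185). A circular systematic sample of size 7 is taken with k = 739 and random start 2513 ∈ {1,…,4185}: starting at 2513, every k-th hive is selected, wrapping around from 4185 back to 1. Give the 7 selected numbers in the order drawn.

2513, 3252, 3991, 545, 1284, 2023, 2762

Selection 1: 2513
Selection 2: 2513 + 739 = 3252
Selection 3: 3252 + 739 = 3991
Selection 4: 3991 + 739 = 4730 → 4730 − 4185 = 545
Selection 5: 545 + 739 = 1284
Selection 6: 1284 + 739 = 2023
Selection 7: 2023 + 739 = 2762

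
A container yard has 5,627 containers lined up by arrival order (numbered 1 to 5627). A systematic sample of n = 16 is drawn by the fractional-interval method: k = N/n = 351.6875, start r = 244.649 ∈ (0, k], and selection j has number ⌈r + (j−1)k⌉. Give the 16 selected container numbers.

j=1: r + 0k = 244.649 → ⌈·⌉ = 245
j=2: r + 1k = 596.3365 → ⌈·⌉ = 597
j=3: r + 2k = 948.024 → ⌈·⌉ = 949
j=4: r + 3k = 1299.7115 → ⌈·⌉ = 1300
j=5: r + 4k = 1651.399 → ⌈·⌉ = 1652
j=6: r + 5k = 2003.0865 → ⌈·⌉ = 2004
j=7: r + 6k = 2354.774 → ⌈·⌉ = 2355
j=8: r + 7k = 2706.4615 → ⌈·⌉ = 2707
j=9: r + 8k = 3058.149 → ⌈·⌉ = 3059
j=10: r + 9k = 3409.8365 → ⌈·⌉ = 3410
j=11: r + 10k = 3761.524 → ⌈·⌉ = 3762
j=12: r + 11k = 4113.2115 → ⌈·⌉ = 4114
j=13: r + 12k = 4464.899 → ⌈·⌉ = 4465
j=14: r + 13k = 4816.5865 → ⌈·⌉ = 4817
j=15: r + 14k = 5168.274 → ⌈·⌉ = 5169
j=16: r + 15k = 5519.9615 → ⌈·⌉ = 5520

245, 597, 949, 1300, 1652, 2004, 2355, 2707, 3059, 3410, 3762, 4114, 4465, 4817, 5169, 5520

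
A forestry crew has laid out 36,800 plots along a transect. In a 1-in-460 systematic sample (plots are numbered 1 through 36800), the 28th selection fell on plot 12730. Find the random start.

k = 460
r = 12730 − (28−1)×460 = 12730 − 12420 = 310

310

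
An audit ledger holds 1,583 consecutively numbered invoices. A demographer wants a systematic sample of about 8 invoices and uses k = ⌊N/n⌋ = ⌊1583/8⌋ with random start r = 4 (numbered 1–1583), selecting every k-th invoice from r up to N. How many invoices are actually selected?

9

k = ⌊1583/8⌋ = 197
Achieved size = ⌊(1583 − 4)/197⌋ + 1 = ⌊1579/197⌋ + 1 = 8 + 1 = 9
(last selection: 4 + 8×197 = 1580 ≤ 1583; next would be 1777 > 1583)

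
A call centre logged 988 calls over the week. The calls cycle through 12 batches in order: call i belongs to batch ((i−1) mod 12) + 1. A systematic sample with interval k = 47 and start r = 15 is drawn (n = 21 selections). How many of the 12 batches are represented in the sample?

12

Consecutive selections differ by k = 47, so their batch numbers differ by 47 mod 12 = 11.
gcd(47, 12) = 1, so the sample visits 12/1 = 12 distinct residues mod 12.
Start 15 is batch 3; the batches hit are 1, 2, 3, 4, 5, 6, 7, 8, 9, 10, 11, 12.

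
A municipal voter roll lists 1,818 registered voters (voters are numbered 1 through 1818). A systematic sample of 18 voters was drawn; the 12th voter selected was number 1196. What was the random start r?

85

k = 1818/18 = 101
r = 1196 − (12−1)×101 = 1196 − 1111 = 85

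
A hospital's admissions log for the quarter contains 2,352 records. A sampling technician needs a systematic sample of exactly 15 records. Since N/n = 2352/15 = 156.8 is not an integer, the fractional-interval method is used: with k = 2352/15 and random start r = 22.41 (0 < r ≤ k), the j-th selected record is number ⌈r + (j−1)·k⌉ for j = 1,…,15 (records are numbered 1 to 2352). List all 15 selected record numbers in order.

23, 180, 337, 493, 650, 807, 964, 1121, 1277, 1434, 1591, 1748, 1905, 2061, 2218

j=1: r + 0k = 22.41 → ⌈·⌉ = 23
j=2: r + 1k = 179.21 → ⌈·⌉ = 180
j=3: r + 2k = 336.01 → ⌈·⌉ = 337
j=4: r + 3k = 492.81 → ⌈·⌉ = 493
j=5: r + 4k = 649.61 → ⌈·⌉ = 650
j=6: r + 5k = 806.41 → ⌈·⌉ = 807
j=7: r + 6k = 963.21 → ⌈·⌉ = 964
j=8: r + 7k = 1120.01 → ⌈·⌉ = 1121
j=9: r + 8k = 1276.81 → ⌈·⌉ = 1277
j=10: r + 9k = 1433.61 → ⌈·⌉ = 1434
j=11: r + 10k = 1590.41 → ⌈·⌉ = 1591
j=12: r + 11k = 1747.21 → ⌈·⌉ = 1748
j=13: r + 12k = 1904.01 → ⌈·⌉ = 1905
j=14: r + 13k = 2060.81 → ⌈·⌉ = 2061
j=15: r + 14k = 2217.61 → ⌈·⌉ = 2218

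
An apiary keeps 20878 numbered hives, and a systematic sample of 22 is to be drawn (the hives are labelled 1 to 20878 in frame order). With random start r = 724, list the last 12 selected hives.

k = N/n = 20878/22 = 949
11th selection = 724 + 10×949 = 10214
12th: 10214 + 949 = 11163
13th: 11163 + 949 = 12112
14th: 12112 + 949 = 13061
15th: 13061 + 949 = 14010
16th: 14010 + 949 = 14959
17th: 14959 + 949 = 15908
18th: 15908 + 949 = 16857
19th: 16857 + 949 = 17806
20th: 17806 + 949 = 18755
21st: 18755 + 949 = 19704
22nd: 19704 + 949 = 20653

10214, 11163, 12112, 13061, 14010, 14959, 15908, 16857, 17806, 18755, 19704, 20653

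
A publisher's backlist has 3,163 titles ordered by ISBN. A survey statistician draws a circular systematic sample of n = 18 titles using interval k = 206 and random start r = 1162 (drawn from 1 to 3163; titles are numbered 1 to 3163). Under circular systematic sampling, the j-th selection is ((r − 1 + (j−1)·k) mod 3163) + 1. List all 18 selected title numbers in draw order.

Selection 1: 1162
Selection 2: 1162 + 206 = 1368
Selection 3: 1368 + 206 = 1574
Selection 4: 1574 + 206 = 1780
Selection 5: 1780 + 206 = 1986
Selection 6: 1986 + 206 = 2192
Selection 7: 2192 + 206 = 2398
Selection 8: 2398 + 206 = 2604
Selection 9: 2604 + 206 = 2810
Selection 10: 2810 + 206 = 3016
Selection 11: 3016 + 206 = 3222 → 3222 − 3163 = 59
Selection 12: 59 + 206 = 265
Selection 13: 265 + 206 = 471
Selection 14: 471 + 206 = 677
Selection 15: 677 + 206 = 883
Selection 16: 883 + 206 = 1089
Selection 17: 1089 + 206 = 1295
Selection 18: 1295 + 206 = 1501

1162, 1368, 1574, 1780, 1986, 2192, 2398, 2604, 2810, 3016, 59, 265, 471, 677, 883, 1089, 1295, 1501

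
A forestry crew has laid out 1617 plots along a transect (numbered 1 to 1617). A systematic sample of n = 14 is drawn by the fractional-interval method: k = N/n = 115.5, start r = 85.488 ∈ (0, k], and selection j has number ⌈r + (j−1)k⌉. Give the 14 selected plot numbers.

j=1: r + 0k = 85.488 → ⌈·⌉ = 86
j=2: r + 1k = 200.988 → ⌈·⌉ = 201
j=3: r + 2k = 316.488 → ⌈·⌉ = 317
j=4: r + 3k = 431.988 → ⌈·⌉ = 432
j=5: r + 4k = 547.488 → ⌈·⌉ = 548
j=6: r + 5k = 662.988 → ⌈·⌉ = 663
j=7: r + 6k = 778.488 → ⌈·⌉ = 779
j=8: r + 7k = 893.988 → ⌈·⌉ = 894
j=9: r + 8k = 1009.488 → ⌈·⌉ = 1010
j=10: r + 9k = 1124.988 → ⌈·⌉ = 1125
j=11: r + 10k = 1240.488 → ⌈·⌉ = 1241
j=12: r + 11k = 1355.988 → ⌈·⌉ = 1356
j=13: r + 12k = 1471.488 → ⌈·⌉ = 1472
j=14: r + 13k = 1586.988 → ⌈·⌉ = 1587

86, 201, 317, 432, 548, 663, 779, 894, 1010, 1125, 1241, 1356, 1472, 1587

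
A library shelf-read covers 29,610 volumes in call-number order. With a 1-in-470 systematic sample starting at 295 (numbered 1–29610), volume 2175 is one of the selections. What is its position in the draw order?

k = 470
position = (2175 − 295)/470 + 1 = 1880/470 + 1 = 4 + 1 = 5

5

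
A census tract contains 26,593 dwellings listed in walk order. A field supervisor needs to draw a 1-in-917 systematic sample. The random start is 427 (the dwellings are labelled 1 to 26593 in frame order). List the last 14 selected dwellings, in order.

16th selection = 427 + 15×917 = 14182
17th: 14182 + 917 = 15099
18th: 15099 + 917 = 16016
19th: 16016 + 917 = 16933
20th: 16933 + 917 = 17850
21st: 17850 + 917 = 18767
22nd: 18767 + 917 = 19684
23rd: 19684 + 917 = 20601
24th: 20601 + 917 = 21518
25th: 21518 + 917 = 22435
26th: 22435 + 917 = 23352
27th: 23352 + 917 = 24269
28th: 24269 + 917 = 25186
29th: 25186 + 917 = 26103

14182, 15099, 16016, 16933, 17850, 18767, 19684, 20601, 21518, 22435, 23352, 24269, 25186, 26103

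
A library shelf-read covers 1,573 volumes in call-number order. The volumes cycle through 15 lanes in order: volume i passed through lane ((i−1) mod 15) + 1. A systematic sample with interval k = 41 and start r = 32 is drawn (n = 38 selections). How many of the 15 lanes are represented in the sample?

Consecutive selections differ by k = 41, so their lane numbers differ by 41 mod 15 = 11.
gcd(41, 15) = 1, so the sample visits 15/1 = 15 distinct residues mod 15.
Start 32 is lane 2; the lanes hit are 1, 2, 3, 4, 5, 6, 7, 8, 9, 10, 11, 12, 13, 14, 15.

15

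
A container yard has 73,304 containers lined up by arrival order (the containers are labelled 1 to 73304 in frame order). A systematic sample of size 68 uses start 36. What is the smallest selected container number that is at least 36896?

k = 73304/68 = 1078
Steps past start: ⌈(36896 − 36)/1078⌉ = ⌈36860/1078⌉ = 35
Selected container: 36 + 35×1078 = 37766

37766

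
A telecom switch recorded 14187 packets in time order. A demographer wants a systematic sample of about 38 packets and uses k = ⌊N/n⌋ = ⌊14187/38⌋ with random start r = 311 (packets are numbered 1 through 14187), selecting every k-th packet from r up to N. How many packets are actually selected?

38

k = ⌊14187/38⌋ = 373
Achieved size = ⌊(14187 − 311)/373⌋ + 1 = ⌊13876/373⌋ + 1 = 37 + 1 = 38
(last selection: 311 + 37×373 = 14112 ≤ 14187; next would be 14485 > 14187)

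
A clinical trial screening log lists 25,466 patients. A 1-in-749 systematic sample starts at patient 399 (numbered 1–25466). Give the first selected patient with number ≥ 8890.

k = 749
Steps past start: ⌈(8890 − 399)/749⌉ = ⌈8491/749⌉ = 12
Selected patient: 399 + 12×749 = 9387

9387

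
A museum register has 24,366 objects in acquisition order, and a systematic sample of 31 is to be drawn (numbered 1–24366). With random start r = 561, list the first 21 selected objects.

k = N/n = 24366/31 = 786
object 1: 561
object 2: 561 + 786 = 1347
object 3: 1347 + 786 = 2133
object 4: 2133 + 786 = 2919
object 5: 2919 + 786 = 3705
object 6: 3705 + 786 = 4491
object 7: 4491 + 786 = 5277
object 8: 5277 + 786 = 6063
object 9: 6063 + 786 = 6849
object 10: 6849 + 786 = 7635
object 11: 7635 + 786 = 8421
object 12: 8421 + 786 = 9207
object 13: 9207 + 786 = 9993
object 14: 9993 + 786 = 10779
object 15: 10779 + 786 = 11565
object 16: 11565 + 786 = 12351
object 17: 12351 + 786 = 13137
object 18: 13137 + 786 = 13923
object 19: 13923 + 786 = 14709
object 20: 14709 + 786 = 15495
object 21: 15495 + 786 = 16281

561, 1347, 2133, 2919, 3705, 4491, 5277, 6063, 6849, 7635, 8421, 9207, 9993, 10779, 11565, 12351, 13137, 13923, 14709, 15495, 16281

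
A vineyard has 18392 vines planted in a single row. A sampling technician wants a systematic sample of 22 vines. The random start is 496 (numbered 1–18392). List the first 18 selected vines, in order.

496, 1332, 2168, 3004, 3840, 4676, 5512, 6348, 7184, 8020, 8856, 9692, 10528, 11364, 12200, 13036, 13872, 14708

k = N/n = 18392/22 = 836
vine 1: 496
vine 2: 496 + 836 = 1332
vine 3: 1332 + 836 = 2168
vine 4: 2168 + 836 = 3004
vine 5: 3004 + 836 = 3840
vine 6: 3840 + 836 = 4676
vine 7: 4676 + 836 = 5512
vine 8: 5512 + 836 = 6348
vine 9: 6348 + 836 = 7184
vine 10: 7184 + 836 = 8020
vine 11: 8020 + 836 = 8856
vine 12: 8856 + 836 = 9692
vine 13: 9692 + 836 = 10528
vine 14: 10528 + 836 = 11364
vine 15: 11364 + 836 = 12200
vine 16: 12200 + 836 = 13036
vine 17: 13036 + 836 = 13872
vine 18: 13872 + 836 = 14708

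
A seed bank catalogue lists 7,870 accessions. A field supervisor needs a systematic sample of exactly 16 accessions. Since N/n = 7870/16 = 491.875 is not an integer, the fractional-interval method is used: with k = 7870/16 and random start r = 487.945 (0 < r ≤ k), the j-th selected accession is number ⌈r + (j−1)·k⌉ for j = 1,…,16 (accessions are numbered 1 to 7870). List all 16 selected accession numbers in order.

j=1: r + 0k = 487.945 → ⌈·⌉ = 488
j=2: r + 1k = 979.82 → ⌈·⌉ = 980
j=3: r + 2k = 1471.695 → ⌈·⌉ = 1472
j=4: r + 3k = 1963.57 → ⌈·⌉ = 1964
j=5: r + 4k = 2455.445 → ⌈·⌉ = 2456
j=6: r + 5k = 2947.32 → ⌈·⌉ = 2948
j=7: r + 6k = 3439.195 → ⌈·⌉ = 3440
j=8: r + 7k = 3931.07 → ⌈·⌉ = 3932
j=9: r + 8k = 4422.945 → ⌈·⌉ = 4423
j=10: r + 9k = 4914.82 → ⌈·⌉ = 4915
j=11: r + 10k = 5406.695 → ⌈·⌉ = 5407
j=12: r + 11k = 5898.57 → ⌈·⌉ = 5899
j=13: r + 12k = 6390.445 → ⌈·⌉ = 6391
j=14: r + 13k = 6882.32 → ⌈·⌉ = 6883
j=15: r + 14k = 7374.195 → ⌈·⌉ = 7375
j=16: r + 15k = 7866.07 → ⌈·⌉ = 7867

488, 980, 1472, 1964, 2456, 2948, 3440, 3932, 4423, 4915, 5407, 5899, 6391, 6883, 7375, 7867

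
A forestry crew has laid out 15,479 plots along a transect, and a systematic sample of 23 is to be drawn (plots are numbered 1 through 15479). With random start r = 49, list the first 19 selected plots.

49, 722, 1395, 2068, 2741, 3414, 4087, 4760, 5433, 6106, 6779, 7452, 8125, 8798, 9471, 10144, 10817, 11490, 12163

k = N/n = 15479/23 = 673
plot 1: 49
plot 2: 49 + 673 = 722
plot 3: 722 + 673 = 1395
plot 4: 1395 + 673 = 2068
plot 5: 2068 + 673 = 2741
plot 6: 2741 + 673 = 3414
plot 7: 3414 + 673 = 4087
plot 8: 4087 + 673 = 4760
plot 9: 4760 + 673 = 5433
plot 10: 5433 + 673 = 6106
plot 11: 6106 + 673 = 6779
plot 12: 6779 + 673 = 7452
plot 13: 7452 + 673 = 8125
plot 14: 8125 + 673 = 8798
plot 15: 8798 + 673 = 9471
plot 16: 9471 + 673 = 10144
plot 17: 10144 + 673 = 10817
plot 18: 10817 + 673 = 11490
plot 19: 11490 + 673 = 12163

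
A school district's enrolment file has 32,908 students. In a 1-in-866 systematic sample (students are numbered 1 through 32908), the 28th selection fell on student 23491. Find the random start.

k = 866
r = 23491 − (28−1)×866 = 23491 − 23382 = 109

109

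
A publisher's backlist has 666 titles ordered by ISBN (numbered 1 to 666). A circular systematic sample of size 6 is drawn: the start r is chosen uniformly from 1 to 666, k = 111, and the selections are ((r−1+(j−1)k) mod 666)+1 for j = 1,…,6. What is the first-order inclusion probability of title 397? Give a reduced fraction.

1/111

For each position j, as r ranges over 1…666 the j-th selection hits every title exactly once, so title 397 is selected for exactly 6 of the 666 starts.
Inclusion probability = 6/666 = 1/111.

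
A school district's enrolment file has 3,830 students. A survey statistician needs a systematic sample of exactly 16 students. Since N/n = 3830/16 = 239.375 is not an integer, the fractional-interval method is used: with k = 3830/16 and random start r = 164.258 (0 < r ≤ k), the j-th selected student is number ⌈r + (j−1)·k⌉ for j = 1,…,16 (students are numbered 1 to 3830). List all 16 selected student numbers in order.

j=1: r + 0k = 164.258 → ⌈·⌉ = 165
j=2: r + 1k = 403.633 → ⌈·⌉ = 404
j=3: r + 2k = 643.008 → ⌈·⌉ = 644
j=4: r + 3k = 882.383 → ⌈·⌉ = 883
j=5: r + 4k = 1121.758 → ⌈·⌉ = 1122
j=6: r + 5k = 1361.133 → ⌈·⌉ = 1362
j=7: r + 6k = 1600.508 → ⌈·⌉ = 1601
j=8: r + 7k = 1839.883 → ⌈·⌉ = 1840
j=9: r + 8k = 2079.258 → ⌈·⌉ = 2080
j=10: r + 9k = 2318.633 → ⌈·⌉ = 2319
j=11: r + 10k = 2558.008 → ⌈·⌉ = 2559
j=12: r + 11k = 2797.383 → ⌈·⌉ = 2798
j=13: r + 12k = 3036.758 → ⌈·⌉ = 3037
j=14: r + 13k = 3276.133 → ⌈·⌉ = 3277
j=15: r + 14k = 3515.508 → ⌈·⌉ = 3516
j=16: r + 15k = 3754.883 → ⌈·⌉ = 3755

165, 404, 644, 883, 1122, 1362, 1601, 1840, 2080, 2319, 2559, 2798, 3037, 3277, 3516, 3755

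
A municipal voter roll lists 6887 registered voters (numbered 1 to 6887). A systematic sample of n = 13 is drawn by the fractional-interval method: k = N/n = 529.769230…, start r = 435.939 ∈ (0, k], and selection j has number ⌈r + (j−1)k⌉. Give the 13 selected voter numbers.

436, 966, 1496, 2026, 2556, 3085, 3615, 4145, 4675, 5204, 5734, 6264, 6794

j=1: r + 0k = 435.939 → ⌈·⌉ = 436
j=2: r + 1k = 965.708230… → ⌈·⌉ = 966
j=3: r + 2k = 1495.477461… → ⌈·⌉ = 1496
j=4: r + 3k = 2025.246692… → ⌈·⌉ = 2026
j=5: r + 4k = 2555.015923… → ⌈·⌉ = 2556
j=6: r + 5k = 3084.785153… → ⌈·⌉ = 3085
j=7: r + 6k = 3614.554384… → ⌈·⌉ = 3615
j=8: r + 7k = 4144.323615… → ⌈·⌉ = 4145
j=9: r + 8k = 4674.092846… → ⌈·⌉ = 4675
j=10: r + 9k = 5203.862076… → ⌈·⌉ = 5204
j=11: r + 10k = 5733.631307… → ⌈·⌉ = 5734
j=12: r + 11k = 6263.400538… → ⌈·⌉ = 6264
j=13: r + 12k = 6793.169769… → ⌈·⌉ = 6794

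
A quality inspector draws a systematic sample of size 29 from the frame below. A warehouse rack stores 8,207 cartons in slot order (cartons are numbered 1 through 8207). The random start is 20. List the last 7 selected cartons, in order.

k = N/n = 8207/29 = 283
23rd selection = 20 + 22×283 = 6246
24th: 6246 + 283 = 6529
25th: 6529 + 283 = 6812
26th: 6812 + 283 = 7095
27th: 7095 + 283 = 7378
28th: 7378 + 283 = 7661
29th: 7661 + 283 = 7944

6246, 6529, 6812, 7095, 7378, 7661, 7944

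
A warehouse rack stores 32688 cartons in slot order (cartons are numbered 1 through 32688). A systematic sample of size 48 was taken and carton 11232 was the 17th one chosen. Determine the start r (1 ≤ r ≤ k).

336

k = 32688/48 = 681
r = 11232 − (17−1)×681 = 11232 − 10896 = 336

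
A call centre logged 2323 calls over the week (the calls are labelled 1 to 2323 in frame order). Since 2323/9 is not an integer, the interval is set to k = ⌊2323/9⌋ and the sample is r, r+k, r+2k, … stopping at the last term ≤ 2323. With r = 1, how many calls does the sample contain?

10

k = ⌊2323/9⌋ = 258
Achieved size = ⌊(2323 − 1)/258⌋ + 1 = ⌊2322/258⌋ + 1 = 9 + 1 = 10
(last selection: 1 + 9×258 = 2323 ≤ 2323; next would be 2581 > 2323)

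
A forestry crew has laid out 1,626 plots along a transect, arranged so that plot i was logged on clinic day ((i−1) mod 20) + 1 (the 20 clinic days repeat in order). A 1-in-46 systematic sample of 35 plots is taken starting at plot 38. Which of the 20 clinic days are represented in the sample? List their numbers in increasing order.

2, 4, 6, 8, 10, 12, 14, 16, 18, 20

Consecutive selections differ by k = 46, so their clinic day numbers differ by 46 mod 20 = 6.
gcd(46, 20) = 2, so the sample visits 20/2 = 10 distinct residues mod 20.
Start 38 is clinic day 18; the clinic days hit are 2, 4, 6, 8, 10, 12, 14, 16, 18, 20.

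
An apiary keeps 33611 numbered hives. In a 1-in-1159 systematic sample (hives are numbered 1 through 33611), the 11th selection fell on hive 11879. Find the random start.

289

k = 1159
r = 11879 − (11−1)×1159 = 11879 − 11590 = 289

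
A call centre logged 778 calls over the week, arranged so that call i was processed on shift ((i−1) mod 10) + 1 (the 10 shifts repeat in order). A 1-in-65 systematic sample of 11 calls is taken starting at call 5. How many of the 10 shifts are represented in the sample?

Consecutive selections differ by k = 65, so their shift numbers differ by 65 mod 10 = 5.
gcd(65, 10) = 5, so the sample visits 10/5 = 2 distinct residues mod 10.
Start 5 is shift 5; the shifts hit are 5, 10.

2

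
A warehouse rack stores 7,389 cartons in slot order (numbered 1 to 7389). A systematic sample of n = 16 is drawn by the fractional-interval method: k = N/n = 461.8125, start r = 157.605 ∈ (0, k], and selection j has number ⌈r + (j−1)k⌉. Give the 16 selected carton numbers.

j=1: r + 0k = 157.605 → ⌈·⌉ = 158
j=2: r + 1k = 619.4175 → ⌈·⌉ = 620
j=3: r + 2k = 1081.23 → ⌈·⌉ = 1082
j=4: r + 3k = 1543.0425 → ⌈·⌉ = 1544
j=5: r + 4k = 2004.855 → ⌈·⌉ = 2005
j=6: r + 5k = 2466.6675 → ⌈·⌉ = 2467
j=7: r + 6k = 2928.48 → ⌈·⌉ = 2929
j=8: r + 7k = 3390.2925 → ⌈·⌉ = 3391
j=9: r + 8k = 3852.105 → ⌈·⌉ = 3853
j=10: r + 9k = 4313.9175 → ⌈·⌉ = 4314
j=11: r + 10k = 4775.73 → ⌈·⌉ = 4776
j=12: r + 11k = 5237.5425 → ⌈·⌉ = 5238
j=13: r + 12k = 5699.355 → ⌈·⌉ = 5700
j=14: r + 13k = 6161.1675 → ⌈·⌉ = 6162
j=15: r + 14k = 6622.98 → ⌈·⌉ = 6623
j=16: r + 15k = 7084.7925 → ⌈·⌉ = 7085

158, 620, 1082, 1544, 2005, 2467, 2929, 3391, 3853, 4314, 4776, 5238, 5700, 6162, 6623, 7085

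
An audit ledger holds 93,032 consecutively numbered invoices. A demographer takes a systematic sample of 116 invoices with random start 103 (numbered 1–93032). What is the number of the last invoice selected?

92333

k = 93032/116 = 802
116th selection = r + (116−1)·k = 103 + 115×802 = 103 + 92230 = 92333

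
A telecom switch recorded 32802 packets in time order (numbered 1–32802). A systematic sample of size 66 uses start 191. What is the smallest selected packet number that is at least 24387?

k = 32802/66 = 497
Steps past start: ⌈(24387 − 191)/497⌉ = ⌈24196/497⌉ = 49
Selected packet: 191 + 49×497 = 24544

24544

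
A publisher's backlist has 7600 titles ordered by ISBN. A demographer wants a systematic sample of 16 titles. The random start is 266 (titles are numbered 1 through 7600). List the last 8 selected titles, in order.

4066, 4541, 5016, 5491, 5966, 6441, 6916, 7391

k = N/n = 7600/16 = 475
9th selection = 266 + 8×475 = 4066
10th: 4066 + 475 = 4541
11th: 4541 + 475 = 5016
12th: 5016 + 475 = 5491
13th: 5491 + 475 = 5966
14th: 5966 + 475 = 6441
15th: 6441 + 475 = 6916
16th: 6916 + 475 = 7391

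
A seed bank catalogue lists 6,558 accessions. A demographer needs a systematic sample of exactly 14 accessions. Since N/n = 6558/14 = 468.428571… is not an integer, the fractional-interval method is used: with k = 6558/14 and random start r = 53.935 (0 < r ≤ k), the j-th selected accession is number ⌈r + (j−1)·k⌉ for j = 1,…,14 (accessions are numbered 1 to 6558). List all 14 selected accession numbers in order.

54, 523, 991, 1460, 1928, 2397, 2865, 3333, 3802, 4270, 4739, 5207, 5676, 6144

j=1: r + 0k = 53.935 → ⌈·⌉ = 54
j=2: r + 1k = 522.363571… → ⌈·⌉ = 523
j=3: r + 2k = 990.792142… → ⌈·⌉ = 991
j=4: r + 3k = 1459.220714… → ⌈·⌉ = 1460
j=5: r + 4k = 1927.649285… → ⌈·⌉ = 1928
j=6: r + 5k = 2396.077857… → ⌈·⌉ = 2397
j=7: r + 6k = 2864.506428… → ⌈·⌉ = 2865
j=8: r + 7k = 3332.935 → ⌈·⌉ = 3333
j=9: r + 8k = 3801.363571… → ⌈·⌉ = 3802
j=10: r + 9k = 4269.792142… → ⌈·⌉ = 4270
j=11: r + 10k = 4738.220714… → ⌈·⌉ = 4739
j=12: r + 11k = 5206.649285… → ⌈·⌉ = 5207
j=13: r + 12k = 5675.077857… → ⌈·⌉ = 5676
j=14: r + 13k = 6143.506428… → ⌈·⌉ = 6144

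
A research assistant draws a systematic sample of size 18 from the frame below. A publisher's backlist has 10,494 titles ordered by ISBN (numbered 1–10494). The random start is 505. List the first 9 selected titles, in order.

k = N/n = 10494/18 = 583
title 1: 505
title 2: 505 + 583 = 1088
title 3: 1088 + 583 = 1671
title 4: 1671 + 583 = 2254
title 5: 2254 + 583 = 2837
title 6: 2837 + 583 = 3420
title 7: 3420 + 583 = 4003
title 8: 4003 + 583 = 4586
title 9: 4586 + 583 = 5169

505, 1088, 1671, 2254, 2837, 3420, 4003, 4586, 5169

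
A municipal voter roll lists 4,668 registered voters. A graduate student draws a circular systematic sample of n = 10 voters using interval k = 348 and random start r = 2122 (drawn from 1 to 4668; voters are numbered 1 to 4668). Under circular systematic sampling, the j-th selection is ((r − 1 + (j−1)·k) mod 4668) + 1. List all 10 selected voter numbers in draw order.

Selection 1: 2122
Selection 2: 2122 + 348 = 2470
Selection 3: 2470 + 348 = 2818
Selection 4: 2818 + 348 = 3166
Selection 5: 3166 + 348 = 3514
Selection 6: 3514 + 348 = 3862
Selection 7: 3862 + 348 = 4210
Selection 8: 4210 + 348 = 4558
Selection 9: 4558 + 348 = 4906 → 4906 − 4668 = 238
Selection 10: 238 + 348 = 586

2122, 2470, 2818, 3166, 3514, 3862, 4210, 4558, 238, 586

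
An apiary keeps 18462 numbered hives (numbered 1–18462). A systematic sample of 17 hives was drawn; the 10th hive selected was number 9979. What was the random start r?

205

k = 18462/17 = 1086
r = 9979 − (10−1)×1086 = 9979 − 9774 = 205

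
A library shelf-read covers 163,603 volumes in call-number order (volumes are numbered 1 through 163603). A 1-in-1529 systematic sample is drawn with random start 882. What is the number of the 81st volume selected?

123202

k = 1529
81st selection = r + (81−1)·k = 882 + 80×1529 = 882 + 122320 = 123202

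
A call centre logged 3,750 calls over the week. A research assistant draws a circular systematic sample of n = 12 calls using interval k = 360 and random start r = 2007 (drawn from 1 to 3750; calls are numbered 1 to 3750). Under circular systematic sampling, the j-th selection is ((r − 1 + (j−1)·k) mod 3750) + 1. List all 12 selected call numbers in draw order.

Selection 1: 2007
Selection 2: 2007 + 360 = 2367
Selection 3: 2367 + 360 = 2727
Selection 4: 2727 + 360 = 3087
Selection 5: 3087 + 360 = 3447
Selection 6: 3447 + 360 = 3807 → 3807 − 3750 = 57
Selection 7: 57 + 360 = 417
Selection 8: 417 + 360 = 777
Selection 9: 777 + 360 = 1137
Selection 10: 1137 + 360 = 1497
Selection 11: 1497 + 360 = 1857
Selection 12: 1857 + 360 = 2217

2007, 2367, 2727, 3087, 3447, 57, 417, 777, 1137, 1497, 1857, 2217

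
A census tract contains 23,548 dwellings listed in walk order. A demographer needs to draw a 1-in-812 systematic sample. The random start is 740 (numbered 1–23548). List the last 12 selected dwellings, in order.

14544, 15356, 16168, 16980, 17792, 18604, 19416, 20228, 21040, 21852, 22664, 23476

18th selection = 740 + 17×812 = 14544
19th: 14544 + 812 = 15356
20th: 15356 + 812 = 16168
21st: 16168 + 812 = 16980
22nd: 16980 + 812 = 17792
23rd: 17792 + 812 = 18604
24th: 18604 + 812 = 19416
25th: 19416 + 812 = 20228
26th: 20228 + 812 = 21040
27th: 21040 + 812 = 21852
28th: 21852 + 812 = 22664
29th: 22664 + 812 = 23476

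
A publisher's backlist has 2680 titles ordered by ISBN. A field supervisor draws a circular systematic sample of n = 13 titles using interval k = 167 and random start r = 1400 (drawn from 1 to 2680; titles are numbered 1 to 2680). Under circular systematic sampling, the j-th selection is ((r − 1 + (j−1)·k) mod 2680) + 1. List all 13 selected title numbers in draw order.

1400, 1567, 1734, 1901, 2068, 2235, 2402, 2569, 56, 223, 390, 557, 724

Selection 1: 1400
Selection 2: 1400 + 167 = 1567
Selection 3: 1567 + 167 = 1734
Selection 4: 1734 + 167 = 1901
Selection 5: 1901 + 167 = 2068
Selection 6: 2068 + 167 = 2235
Selection 7: 2235 + 167 = 2402
Selection 8: 2402 + 167 = 2569
Selection 9: 2569 + 167 = 2736 → 2736 − 2680 = 56
Selection 10: 56 + 167 = 223
Selection 11: 223 + 167 = 390
Selection 12: 390 + 167 = 557
Selection 13: 557 + 167 = 724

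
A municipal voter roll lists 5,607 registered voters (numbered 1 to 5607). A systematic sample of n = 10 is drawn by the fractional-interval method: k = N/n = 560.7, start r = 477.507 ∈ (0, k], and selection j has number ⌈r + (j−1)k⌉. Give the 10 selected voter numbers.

478, 1039, 1599, 2160, 2721, 3282, 3842, 4403, 4964, 5524

j=1: r + 0k = 477.507 → ⌈·⌉ = 478
j=2: r + 1k = 1038.207 → ⌈·⌉ = 1039
j=3: r + 2k = 1598.907 → ⌈·⌉ = 1599
j=4: r + 3k = 2159.607 → ⌈·⌉ = 2160
j=5: r + 4k = 2720.307 → ⌈·⌉ = 2721
j=6: r + 5k = 3281.007 → ⌈·⌉ = 3282
j=7: r + 6k = 3841.707 → ⌈·⌉ = 3842
j=8: r + 7k = 4402.407 → ⌈·⌉ = 4403
j=9: r + 8k = 4963.107 → ⌈·⌉ = 4964
j=10: r + 9k = 5523.807 → ⌈·⌉ = 5524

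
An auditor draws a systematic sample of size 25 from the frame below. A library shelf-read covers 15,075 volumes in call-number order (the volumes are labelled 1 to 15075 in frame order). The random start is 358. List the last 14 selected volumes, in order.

k = N/n = 15075/25 = 603
12th selection = 358 + 11×603 = 6991
13th: 6991 + 603 = 7594
14th: 7594 + 603 = 8197
15th: 8197 + 603 = 8800
16th: 8800 + 603 = 9403
17th: 9403 + 603 = 10006
18th: 10006 + 603 = 10609
19th: 10609 + 603 = 11212
20th: 11212 + 603 = 11815
21st: 11815 + 603 = 12418
22nd: 12418 + 603 = 13021
23rd: 13021 + 603 = 13624
24th: 13624 + 603 = 14227
25th: 14227 + 603 = 14830

6991, 7594, 8197, 8800, 9403, 10006, 10609, 11212, 11815, 12418, 13021, 13624, 14227, 14830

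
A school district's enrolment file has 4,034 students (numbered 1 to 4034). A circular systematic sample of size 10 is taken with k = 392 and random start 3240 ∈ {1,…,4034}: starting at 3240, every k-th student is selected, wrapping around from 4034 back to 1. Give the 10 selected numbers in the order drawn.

3240, 3632, 4024, 382, 774, 1166, 1558, 1950, 2342, 2734

Selection 1: 3240
Selection 2: 3240 + 392 = 3632
Selection 3: 3632 + 392 = 4024
Selection 4: 4024 + 392 = 4416 → 4416 − 4034 = 382
Selection 5: 382 + 392 = 774
Selection 6: 774 + 392 = 1166
Selection 7: 1166 + 392 = 1558
Selection 8: 1558 + 392 = 1950
Selection 9: 1950 + 392 = 2342
Selection 10: 2342 + 392 = 2734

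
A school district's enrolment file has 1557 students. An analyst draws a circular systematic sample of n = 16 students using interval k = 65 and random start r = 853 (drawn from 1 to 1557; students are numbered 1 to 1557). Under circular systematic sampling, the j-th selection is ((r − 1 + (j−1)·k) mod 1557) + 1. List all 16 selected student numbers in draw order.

Selection 1: 853
Selection 2: 853 + 65 = 918
Selection 3: 918 + 65 = 983
Selection 4: 983 + 65 = 1048
Selection 5: 1048 + 65 = 1113
Selection 6: 1113 + 65 = 1178
Selection 7: 1178 + 65 = 1243
Selection 8: 1243 + 65 = 1308
Selection 9: 1308 + 65 = 1373
Selection 10: 1373 + 65 = 1438
Selection 11: 1438 + 65 = 1503
Selection 12: 1503 + 65 = 1568 → 1568 − 1557 = 11
Selection 13: 11 + 65 = 76
Selection 14: 76 + 65 = 141
Selection 15: 141 + 65 = 206
Selection 16: 206 + 65 = 271

853, 918, 983, 1048, 1113, 1178, 1243, 1308, 1373, 1438, 1503, 11, 76, 141, 206, 271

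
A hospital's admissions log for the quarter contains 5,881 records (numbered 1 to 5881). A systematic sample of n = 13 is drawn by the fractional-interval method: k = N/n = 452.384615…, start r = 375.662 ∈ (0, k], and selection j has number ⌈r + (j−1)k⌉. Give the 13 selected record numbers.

j=1: r + 0k = 375.662 → ⌈·⌉ = 376
j=2: r + 1k = 828.046615… → ⌈·⌉ = 829
j=3: r + 2k = 1280.431230… → ⌈·⌉ = 1281
j=4: r + 3k = 1732.815846… → ⌈·⌉ = 1733
j=5: r + 4k = 2185.200461… → ⌈·⌉ = 2186
j=6: r + 5k = 2637.585076… → ⌈·⌉ = 2638
j=7: r + 6k = 3089.969692… → ⌈·⌉ = 3090
j=8: r + 7k = 3542.354307… → ⌈·⌉ = 3543
j=9: r + 8k = 3994.738923… → ⌈·⌉ = 3995
j=10: r + 9k = 4447.123538… → ⌈·⌉ = 4448
j=11: r + 10k = 4899.508153… → ⌈·⌉ = 4900
j=12: r + 11k = 5351.892769… → ⌈·⌉ = 5352
j=13: r + 12k = 5804.277384… → ⌈·⌉ = 5805

376, 829, 1281, 1733, 2186, 2638, 3090, 3543, 3995, 4448, 4900, 5352, 5805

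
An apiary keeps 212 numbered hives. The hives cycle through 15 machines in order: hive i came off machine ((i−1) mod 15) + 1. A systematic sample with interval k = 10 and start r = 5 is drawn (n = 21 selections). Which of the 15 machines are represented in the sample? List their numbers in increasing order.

5, 10, 15

Consecutive selections differ by k = 10, so their machine numbers differ by 10 mod 15 = 10.
gcd(10, 15) = 5, so the sample visits 15/5 = 3 distinct residues mod 15.
Start 5 is machine 5; the machines hit are 5, 10, 15.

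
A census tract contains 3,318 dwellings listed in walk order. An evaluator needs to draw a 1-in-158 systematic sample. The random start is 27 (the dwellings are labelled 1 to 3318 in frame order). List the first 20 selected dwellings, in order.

27, 185, 343, 501, 659, 817, 975, 1133, 1291, 1449, 1607, 1765, 1923, 2081, 2239, 2397, 2555, 2713, 2871, 3029

dwelling 1: 27
dwelling 2: 27 + 158 = 185
dwelling 3: 185 + 158 = 343
dwelling 4: 343 + 158 = 501
dwelling 5: 501 + 158 = 659
dwelling 6: 659 + 158 = 817
dwelling 7: 817 + 158 = 975
dwelling 8: 975 + 158 = 1133
dwelling 9: 1133 + 158 = 1291
dwelling 10: 1291 + 158 = 1449
dwelling 11: 1449 + 158 = 1607
dwelling 12: 1607 + 158 = 1765
dwelling 13: 1765 + 158 = 1923
dwelling 14: 1923 + 158 = 2081
dwelling 15: 2081 + 158 = 2239
dwelling 16: 2239 + 158 = 2397
dwelling 17: 2397 + 158 = 2555
dwelling 18: 2555 + 158 = 2713
dwelling 19: 2713 + 158 = 2871
dwelling 20: 2871 + 158 = 3029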